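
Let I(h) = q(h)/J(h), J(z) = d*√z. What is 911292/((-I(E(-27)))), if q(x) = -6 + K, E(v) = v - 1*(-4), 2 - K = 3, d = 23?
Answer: 20959716*I*√23/7 ≈ 1.436e+7*I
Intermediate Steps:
K = -1 (K = 2 - 1*3 = 2 - 3 = -1)
E(v) = 4 + v (E(v) = v + 4 = 4 + v)
J(z) = 23*√z
q(x) = -7 (q(x) = -6 - 1 = -7)
I(h) = -7/(23*√h) (I(h) = -7*1/(23*√h) = -7/(23*√h))
911292/((-I(E(-27)))) = 911292/((-(-7)/(23*√(4 - 27)))) = 911292/((-(-7)/(23*√(-23)))) = 911292/((-(-7)*(-I*√23/23)/23)) = 911292/((-7*I*√23/529)) = 911292*(23*I*√23/7) = 20959716*I*√23/7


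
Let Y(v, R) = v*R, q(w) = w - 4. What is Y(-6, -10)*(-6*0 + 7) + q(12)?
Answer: 428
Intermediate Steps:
q(w) = -4 + w
Y(v, R) = R*v
Y(-6, -10)*(-6*0 + 7) + q(12) = (-10*(-6))*(-6*0 + 7) + (-4 + 12) = 60*(0 + 7) + 8 = 60*7 + 8 = 420 + 8 = 428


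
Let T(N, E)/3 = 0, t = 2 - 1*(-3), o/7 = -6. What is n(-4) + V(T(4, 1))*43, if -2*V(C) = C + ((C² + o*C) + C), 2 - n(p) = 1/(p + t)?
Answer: 1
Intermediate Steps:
o = -42 (o = 7*(-6) = -42)
t = 5 (t = 2 + 3 = 5)
T(N, E) = 0 (T(N, E) = 3*0 = 0)
n(p) = 2 - 1/(5 + p) (n(p) = 2 - 1/(p + 5) = 2 - 1/(5 + p))
V(C) = 20*C - C²/2 (V(C) = -(C + ((C² - 42*C) + C))/2 = -(C + (C² - 41*C))/2 = -(C² - 40*C)/2 = 20*C - C²/2)
n(-4) + V(T(4, 1))*43 = (9 + 2*(-4))/(5 - 4) + ((½)*0*(40 - 1*0))*43 = (9 - 8)/1 + ((½)*0*(40 + 0))*43 = 1*1 + ((½)*0*40)*43 = 1 + 0*43 = 1 + 0 = 1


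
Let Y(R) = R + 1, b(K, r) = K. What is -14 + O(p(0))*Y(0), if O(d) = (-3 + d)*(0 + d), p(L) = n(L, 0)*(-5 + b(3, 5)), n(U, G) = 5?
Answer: 116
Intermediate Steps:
p(L) = -10 (p(L) = 5*(-5 + 3) = 5*(-2) = -10)
O(d) = d*(-3 + d) (O(d) = (-3 + d)*d = d*(-3 + d))
Y(R) = 1 + R
-14 + O(p(0))*Y(0) = -14 + (-10*(-3 - 10))*(1 + 0) = -14 - 10*(-13)*1 = -14 + 130*1 = -14 + 130 = 116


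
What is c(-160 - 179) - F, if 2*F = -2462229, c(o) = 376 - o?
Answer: 2463659/2 ≈ 1.2318e+6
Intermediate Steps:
F = -2462229/2 (F = (½)*(-2462229) = -2462229/2 ≈ -1.2311e+6)
c(-160 - 179) - F = (376 - (-160 - 179)) - 1*(-2462229/2) = (376 - 1*(-339)) + 2462229/2 = (376 + 339) + 2462229/2 = 715 + 2462229/2 = 2463659/2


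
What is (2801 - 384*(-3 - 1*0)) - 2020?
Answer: 1933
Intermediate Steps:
(2801 - 384*(-3 - 1*0)) - 2020 = (2801 - 384*(-3 + 0)) - 2020 = (2801 - 384*(-3)) - 2020 = (2801 + 1152) - 2020 = 3953 - 2020 = 1933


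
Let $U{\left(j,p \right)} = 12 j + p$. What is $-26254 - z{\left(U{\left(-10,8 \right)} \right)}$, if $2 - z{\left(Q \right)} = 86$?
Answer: $-26170$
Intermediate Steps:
$U{\left(j,p \right)} = p + 12 j$
$z{\left(Q \right)} = -84$ ($z{\left(Q \right)} = 2 - 86 = -84$)
$-26254 - z{\left(U{\left(-10,8 \right)} \right)} = -26254 - -84 = -26254 + 84 = -26170$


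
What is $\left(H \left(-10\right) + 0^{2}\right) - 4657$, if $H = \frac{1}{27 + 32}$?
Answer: $- \frac{274773}{59} \approx -4657.2$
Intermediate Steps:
$H = \frac{1}{59} \approx 0.016949$
$\left(H \left(-10\right) + 0^{2}\right) - 4657 = \left(\frac{1}{59} \left(-10\right) + 0^{2}\right) - 4657 = \left(- \frac{10}{59} + 0\right) - 4657 = - \frac{10}{59} - 4657 = - \frac{274773}{59}$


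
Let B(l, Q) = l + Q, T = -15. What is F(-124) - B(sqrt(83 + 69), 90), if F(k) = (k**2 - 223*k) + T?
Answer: 42923 - 2*sqrt(38) ≈ 42911.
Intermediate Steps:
F(k) = -15 + k**2 - 223*k (F(k) = (k**2 - 223*k) - 15 = -15 + k**2 - 223*k)
B(l, Q) = Q + l
F(-124) - B(sqrt(83 + 69), 90) = (-15 + (-124)**2 - 223*(-124)) - (90 + sqrt(83 + 69)) = (-15 + 15376 + 27652) - (90 + sqrt(152)) = 43013 - (90 + 2*sqrt(38)) = 43013 + (-90 - 2*sqrt(38)) = 42923 - 2*sqrt(38)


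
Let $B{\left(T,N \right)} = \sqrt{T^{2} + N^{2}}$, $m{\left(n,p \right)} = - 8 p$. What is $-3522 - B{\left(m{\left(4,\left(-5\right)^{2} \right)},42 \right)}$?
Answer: $-3522 - 2 \sqrt{10441} \approx -3726.4$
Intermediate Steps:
$B{\left(T,N \right)} = \sqrt{N^{2} + T^{2}}$
$-3522 - B{\left(m{\left(4,\left(-5\right)^{2} \right)},42 \right)} = -3522 - \sqrt{42^{2} + \left(- 8 \left(-5\right)^{2}\right)^{2}} = -3522 - \sqrt{1764 + \left(\left(-8\right) 25\right)^{2}} = -3522 - \sqrt{1764 + \left(-200\right)^{2}} = -3522 - \sqrt{1764 + 40000} = -3522 - \sqrt{41764} = -3522 - 2 \sqrt{10441}$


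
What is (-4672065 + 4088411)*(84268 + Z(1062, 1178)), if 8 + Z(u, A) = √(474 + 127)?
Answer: -49178686040 - 583654*√601 ≈ -4.9193e+10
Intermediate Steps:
Z(u, A) = -8 + √601 (Z(u, A) = -8 + √(474 + 127) = -8 + √601)
(-4672065 + 4088411)*(84268 + Z(1062, 1178)) = (-4672065 + 4088411)*(84268 + (-8 + √601)) = -583654*(84260 + √601) = -49178686040 - 583654*√601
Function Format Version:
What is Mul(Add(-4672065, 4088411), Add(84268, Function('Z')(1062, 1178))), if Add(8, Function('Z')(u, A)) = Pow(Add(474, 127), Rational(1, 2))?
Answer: Add(-49178686040, Mul(-583654, Pow(601, Rational(1, 2)))) ≈ -4.9193e+10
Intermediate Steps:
Function('Z')(u, A) = Add(-8, Pow(601, Rational(1, 2))) (Function('Z')(u, A) = Add(-8, Pow(Add(474, 127), Rational(1, 2))) = Add(-8, Pow(601, Rational(1, 2))))
Mul(Add(-4672065, 4088411), Add(84268, Function('Z')(1062, 1178))) = Mul(Add(-4672065, 4088411), Add(84268, Add(-8, Pow(601, Rational(1, 2))))) = Mul(-583654, Add(84260, Pow(601, Rational(1, 2)))) = Add(-49178686040, Mul(-583654, Pow(601, Rational(1, 2))))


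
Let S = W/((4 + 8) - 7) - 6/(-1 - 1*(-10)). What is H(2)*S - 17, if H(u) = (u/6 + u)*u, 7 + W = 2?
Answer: -223/9 ≈ -24.778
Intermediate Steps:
W = -5 (W = -7 + 2 = -5)
S = -5/3 (S = -5/((4 + 8) - 7) - 6/(-1 - 1*(-10)) = -5/(12 - 7) - 6/(-1 + 10) = -5/5 - 6/9 = -5*⅕ - 6*⅑ = -1 - ⅔ = -5/3 ≈ -1.6667)
H(u) = 7*u²/6 (H(u) = (u*(⅙) + u)*u = (u/6 + u)*u = (7*u/6)*u = 7*u²/6)
H(2)*S - 17 = ((7/6)*2²)*(-5/3) - 17 = ((7/6)*4)*(-5/3) - 17 = (14/3)*(-5/3) - 17 = -70/9 - 17 = -223/9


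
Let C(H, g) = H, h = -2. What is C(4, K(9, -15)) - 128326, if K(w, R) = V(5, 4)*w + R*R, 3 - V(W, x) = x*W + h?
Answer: -128322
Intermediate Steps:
V(W, x) = 5 - W*x (V(W, x) = 3 - (x*W - 2) = 3 - (W*x - 2) = 3 - (-2 + W*x) = 3 + (2 - W*x) = 5 - W*x)
K(w, R) = R² - 15*w (K(w, R) = (5 - 1*5*4)*w + R*R = (5 - 20)*w + R² = -15*w + R² = R² - 15*w)
C(4, K(9, -15)) - 128326 = 4 - 128326 = -128322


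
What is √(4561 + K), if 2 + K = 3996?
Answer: √8555 ≈ 92.493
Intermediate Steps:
K = 3994 (K = -2 + 3996 = 3994)
√(4561 + K) = √(4561 + 3994) = √8555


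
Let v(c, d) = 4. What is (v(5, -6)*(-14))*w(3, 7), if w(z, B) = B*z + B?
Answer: -1568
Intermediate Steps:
w(z, B) = B + B*z
(v(5, -6)*(-14))*w(3, 7) = (4*(-14))*(7*(1 + 3)) = -392*4 = -56*28 = -1568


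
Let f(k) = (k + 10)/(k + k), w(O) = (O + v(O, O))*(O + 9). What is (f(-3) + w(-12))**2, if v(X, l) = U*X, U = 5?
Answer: 1661521/36 ≈ 46153.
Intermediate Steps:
v(X, l) = 5*X
w(O) = 6*O*(9 + O) (w(O) = (O + 5*O)*(O + 9) = (6*O)*(9 + O) = 6*O*(9 + O))
f(k) = (10 + k)/(2*k) (f(k) = (10 + k)/((2*k)) = (10 + k)*(1/(2*k)) = (10 + k)/(2*k))
(f(-3) + w(-12))**2 = ((1/2)*(10 - 3)/(-3) + 6*(-12)*(9 - 12))**2 = ((1/2)*(-1/3)*7 + 6*(-12)*(-3))**2 = (-7/6 + 216)**2 = (1289/6)**2 = 1661521/36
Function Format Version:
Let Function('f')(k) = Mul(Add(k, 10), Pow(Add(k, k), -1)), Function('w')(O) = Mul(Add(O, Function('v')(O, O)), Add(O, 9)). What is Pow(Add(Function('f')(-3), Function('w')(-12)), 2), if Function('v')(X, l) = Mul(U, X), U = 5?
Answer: Rational(1661521, 36) ≈ 46153.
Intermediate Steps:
Function('v')(X, l) = Mul(5, X)
Function('w')(O) = Mul(6, O, Add(9, O)) (Function('w')(O) = Mul(Add(O, Mul(5, O)), Add(O, 9)) = Mul(Mul(6, O), Add(9, O)) = Mul(6, O, Add(9, O)))
Function('f')(k) = Mul(Rational(1, 2), Pow(k, -1), Add(10, k)) (Function('f')(k) = Mul(Add(10, k), Pow(Mul(2, k), -1)) = Mul(Add(10, k), Mul(Rational(1, 2), Pow(k, -1))) = Mul(Rational(1, 2), Pow(k, -1), Add(10, k)))
Pow(Add(Function('f')(-3), Function('w')(-12)), 2) = Pow(Add(Mul(Rational(1, 2), Pow(-3, -1), Add(10, -3)), Mul(6, -12, Add(9, -12))), 2) = Pow(Add(Mul(Rational(1, 2), Rational(-1, 3), 7), Mul(6, -12, -3)), 2) = Pow(Add(Rational(-7, 6), 216), 2) = Pow(Rational(1289, 6), 2) = Rational(1661521, 36)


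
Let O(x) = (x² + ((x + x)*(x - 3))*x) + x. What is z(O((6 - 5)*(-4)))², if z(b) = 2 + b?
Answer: 44100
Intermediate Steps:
O(x) = x + x² + 2*x²*(-3 + x) (O(x) = (x² + ((2*x)*(-3 + x))*x) + x = (x² + (2*x*(-3 + x))*x) + x = (x² + 2*x²*(-3 + x)) + x = x + x² + 2*x²*(-3 + x))
z(O((6 - 5)*(-4)))² = (2 + ((6 - 5)*(-4))*(1 - 5*(6 - 5)*(-4) + 2*((6 - 5)*(-4))²))² = (2 + (1*(-4))*(1 - 5*(-4) + 2*(1*(-4))²))² = (2 - 4*(1 - 5*(-4) + 2*(-4)²))² = (2 - 4*(1 + 20 + 2*16))² = (2 - 4*(1 + 20 + 32))² = (2 - 4*53)² = (2 - 212)² = (-210)² = 44100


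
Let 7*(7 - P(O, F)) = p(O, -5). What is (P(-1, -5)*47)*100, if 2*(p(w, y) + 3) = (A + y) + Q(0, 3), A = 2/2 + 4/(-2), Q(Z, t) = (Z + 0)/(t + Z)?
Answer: 258500/7 ≈ 36929.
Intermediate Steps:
Q(Z, t) = Z/(Z + t)
A = -1 (A = 2*(1/2) + 4*(-1/2) = 1 - 2 = -1)
p(w, y) = -7/2 + y/2 (p(w, y) = -3 + ((-1 + y) + 0/(0 + 3))/2 = -3 + ((-1 + y) + 0/3)/2 = -3 + ((-1 + y) + 0*(1/3))/2 = -3 + ((-1 + y) + 0)/2 = -3 + (-1 + y)/2 = -3 + (-1/2 + y/2) = -7/2 + y/2)
P(O, F) = 55/7 (P(O, F) = 7 - (-7/2 + (1/2)*(-5))/7 = 7 - (-7/2 - 5/2)/7 = 7 - 1/7*(-6) = 7 + 6/7 = 55/7)
(P(-1, -5)*47)*100 = ((55/7)*47)*100 = (2585/7)*100 = 258500/7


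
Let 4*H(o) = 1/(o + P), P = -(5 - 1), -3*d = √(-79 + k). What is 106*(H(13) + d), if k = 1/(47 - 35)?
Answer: 53/18 - 53*I*√2841/9 ≈ 2.9444 - 313.88*I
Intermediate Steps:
k = 1/12 ≈ 0.083333
d = -I*√2841/18 (d = -√(-79 + 1/12)/3 = -I*√2841/18 ≈ -2.9612*I)
P = -4 (P = -1*4 = -4)
H(o) = 1/(4*(-4 + o)) (H(o) = 1/(4*(o - 4)) = 1/(4*(-4 + o)))
106*(H(13) + d) = 106*(1/(4*(-4 + 13)) - I*√2841/18) = 106*((¼)/9 - I*√2841/18) = 106*((¼)*(⅑) - I*√2841/18) = 106*(1/36 - I*√2841/18) = 53/18 - 53*I*√2841/9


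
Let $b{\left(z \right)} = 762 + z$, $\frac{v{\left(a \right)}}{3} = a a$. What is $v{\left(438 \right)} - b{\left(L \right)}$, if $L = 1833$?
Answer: $572937$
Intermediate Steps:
$v{\left(a \right)} = 3 a^{2}$ ($v{\left(a \right)} = 3 a a = 3 a^{2}$)
$v{\left(438 \right)} - b{\left(L \right)} = 3 \cdot 438^{2} - \left(762 + 1833\right) = 3 \cdot 191844 - 2595 = 575532 - 2595 = 572937$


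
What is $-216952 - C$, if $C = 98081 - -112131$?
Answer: $-427164$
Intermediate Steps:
$C = 210212$ ($C = 98081 + 112131 = 210212$)
$-216952 - C = -216952 - 210212 = -427164$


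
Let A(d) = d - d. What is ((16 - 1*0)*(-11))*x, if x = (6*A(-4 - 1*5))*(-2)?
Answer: 0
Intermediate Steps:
A(d) = 0
x = 0 (x = (6*0)*(-2) = 0*(-2) = 0)
((16 - 1*0)*(-11))*x = ((16 - 1*0)*(-11))*0 = ((16 + 0)*(-11))*0 = (16*(-11))*0 = -176*0 = 0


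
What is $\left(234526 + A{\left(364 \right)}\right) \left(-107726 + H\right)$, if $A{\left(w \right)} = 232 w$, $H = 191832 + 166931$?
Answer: $80074276038$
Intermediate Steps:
$H = 358763$
$\left(234526 + A{\left(364 \right)}\right) \left(-107726 + H\right) = \left(234526 + 232 \cdot 364\right) \left(-107726 + 358763\right) = \left(234526 + 84448\right) 251037 = 318974 \cdot 251037 = 80074276038$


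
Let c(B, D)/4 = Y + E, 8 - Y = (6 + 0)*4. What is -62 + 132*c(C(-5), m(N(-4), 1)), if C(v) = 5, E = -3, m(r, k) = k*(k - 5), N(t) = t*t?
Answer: -10094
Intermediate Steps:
N(t) = t²
m(r, k) = k*(-5 + k)
Y = -16 (Y = 8 - (6 + 0)*4 = 8 - 6*4 = 8 - 1*24 = 8 - 24 = -16)
c(B, D) = -76 (c(B, D) = 4*(-16 - 3) = 4*(-19) = -76)
-62 + 132*c(C(-5), m(N(-4), 1)) = -62 + 132*(-76) = -62 - 10032 = -10094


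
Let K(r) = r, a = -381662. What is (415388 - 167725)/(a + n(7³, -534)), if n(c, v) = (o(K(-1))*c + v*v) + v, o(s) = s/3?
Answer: -742989/291463 ≈ -2.5492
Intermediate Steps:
o(s) = s/3 (o(s) = s*(⅓) = s/3)
n(c, v) = v + v² - c/3 (n(c, v) = (((⅓)*(-1))*c + v*v) + v = (-c/3 + v²) + v = (v² - c/3) + v = v + v² - c/3)
(415388 - 167725)/(a + n(7³, -534)) = (415388 - 167725)/(-381662 + (-534 + (-534)² - ⅓*7³)) = 247663/(-381662 + (-534 + 285156 - ⅓*343)) = 247663/(-381662 + (-534 + 285156 - 343/3)) = 247663/(-381662 + 853523/3) = 247663/(-291463/3) = 247663*(-3/291463) = -742989/291463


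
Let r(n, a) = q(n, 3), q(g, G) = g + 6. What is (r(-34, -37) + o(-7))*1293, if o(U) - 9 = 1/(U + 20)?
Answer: -318078/13 ≈ -24468.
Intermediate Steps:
q(g, G) = 6 + g
r(n, a) = 6 + n
o(U) = 9 + 1/(20 + U) (o(U) = 9 + 1/(U + 20) = 9 + 1/(20 + U))
(r(-34, -37) + o(-7))*1293 = ((6 - 34) + (181 + 9*(-7))/(20 - 7))*1293 = (-28 + (181 - 63)/13)*1293 = (-28 + (1/13)*118)*1293 = (-28 + 118/13)*1293 = -246/13*1293 = -318078/13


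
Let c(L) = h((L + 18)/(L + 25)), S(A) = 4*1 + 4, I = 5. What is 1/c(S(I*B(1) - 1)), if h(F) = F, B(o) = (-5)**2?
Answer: 33/26 ≈ 1.2692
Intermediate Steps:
B(o) = 25
S(A) = 8 (S(A) = 4 + 4 = 8)
c(L) = (18 + L)/(25 + L) (c(L) = (L + 18)/(L + 25) = (18 + L)/(25 + L))
1/c(S(I*B(1) - 1)) = 1/((18 + 8)/(25 + 8)) = 1/(26/33) = 33/26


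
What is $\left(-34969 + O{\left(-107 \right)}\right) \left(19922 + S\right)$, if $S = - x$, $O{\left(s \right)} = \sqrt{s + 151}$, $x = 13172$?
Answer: $-236040750 + 13500 \sqrt{11} \approx -2.36 \cdot 10^{8}$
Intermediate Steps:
$O{\left(s \right)} = \sqrt{151 + s}$
$S = -13172$ ($S = \left(-1\right) 13172 = -13172$)
$\left(-34969 + O{\left(-107 \right)}\right) \left(19922 + S\right) = \left(-34969 + \sqrt{151 - 107}\right) \left(19922 - 13172\right) = \left(-34969 + \sqrt{44}\right) 6750 = \left(-34969 + 2 \sqrt{11}\right) 6750 = -236040750 + 13500 \sqrt{11}$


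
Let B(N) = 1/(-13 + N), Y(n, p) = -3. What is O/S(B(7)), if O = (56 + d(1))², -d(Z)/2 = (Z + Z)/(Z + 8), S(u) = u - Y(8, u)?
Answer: 500000/459 ≈ 1089.3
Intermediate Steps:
S(u) = 3 + u (S(u) = u - 1*(-3) = u + 3 = 3 + u)
d(Z) = -4*Z/(8 + Z) (d(Z) = -2*(Z + Z)/(Z + 8) = -2*2*Z/(8 + Z) = -4*Z/(8 + Z))
O = 250000/81 (O = (56 - 4*1/(8 + 1))² = (56 - 4*1/9)² = (56 - 4*1*⅑)² = (56 - 4/9)² = (500/9)² = 250000/81 ≈ 3086.4)
O/S(B(7)) = 250000/(81*(3 + 1/(-13 + 7))) = 250000/(81*(3 + 1/(-6))) = 250000/(81*(3 - ⅙)) = 250000/(81*(17/6)) = (250000/81)*(6/17) = 500000/459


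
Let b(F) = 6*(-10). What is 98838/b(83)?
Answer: -16473/10 ≈ -1647.3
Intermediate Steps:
b(F) = -60
98838/b(83) = 98838/(-60) = 98838*(-1/60) = -16473/10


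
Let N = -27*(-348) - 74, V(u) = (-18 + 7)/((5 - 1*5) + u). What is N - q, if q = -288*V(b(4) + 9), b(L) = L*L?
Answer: 229882/25 ≈ 9195.3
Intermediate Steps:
b(L) = L²
V(u) = -11/u (V(u) = -11/((5 - 5) + u) = -11/(0 + u) = -11/u)
N = 9322 (N = 9396 - 74 = 9322)
q = 3168/25 (q = -(-3168)/(4² + 9) = -(-3168)/(16 + 9) = -(-3168)/25 = -288*(-11/25) = 3168/25 ≈ 126.72)
N - q = 9322 - 1*3168/25 = 9322 - 3168/25 = 229882/25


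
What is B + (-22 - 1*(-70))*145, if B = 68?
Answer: 7028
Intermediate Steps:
B + (-22 - 1*(-70))*145 = 68 + (-22 - 1*(-70))*145 = 68 + (-22 + 70)*145 = 68 + 48*145 = 68 + 6960 = 7028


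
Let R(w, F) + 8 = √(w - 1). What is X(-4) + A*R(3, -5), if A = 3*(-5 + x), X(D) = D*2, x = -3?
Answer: 184 - 24*√2 ≈ 150.06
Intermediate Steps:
R(w, F) = -8 + √(-1 + w) (R(w, F) = -8 + √(w - 1) = -8 + √(-1 + w))
X(D) = 2*D
A = -24 (A = 3*(-5 - 3) = 3*(-8) = -24)
X(-4) + A*R(3, -5) = 2*(-4) - 24*(-8 + √(-1 + 3)) = -8 - 24*(-8 + √2) = -8 + (192 - 24*√2) = 184 - 24*√2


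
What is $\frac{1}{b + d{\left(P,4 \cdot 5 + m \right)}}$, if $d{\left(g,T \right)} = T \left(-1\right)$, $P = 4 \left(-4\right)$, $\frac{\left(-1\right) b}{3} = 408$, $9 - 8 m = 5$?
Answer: $- \frac{2}{2489} \approx -0.00080354$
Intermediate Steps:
$m = \frac{1}{2}$ ($m = \frac{9}{8} - \frac{5}{8} = \frac{1}{2} \approx 0.5$)
$b = -1224$ ($b = \left(-3\right) 408 = -1224$)
$P = -16$
$d{\left(g,T \right)} = - T$
$\frac{1}{b + d{\left(P,4 \cdot 5 + m \right)}} = \frac{1}{-1224 - \left(4 \cdot 5 + \frac{1}{2}\right)} = \frac{1}{-1224 - \left(20 + \frac{1}{2}\right)} = \frac{1}{-1224 - \frac{41}{2}} = \frac{1}{- \frac{2489}{2}} = - \frac{2}{2489}$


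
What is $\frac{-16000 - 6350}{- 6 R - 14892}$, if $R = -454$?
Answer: $\frac{3725}{2028} \approx 1.8368$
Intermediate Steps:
$\frac{-16000 - 6350}{- 6 R - 14892} = \frac{-16000 - 6350}{\left(-6\right) \left(-454\right) - 14892} = - \frac{22350}{2724 - 14892} = - \frac{22350}{-12168} = \left(-22350\right) \left(- \frac{1}{12168}\right) = \frac{3725}{2028}$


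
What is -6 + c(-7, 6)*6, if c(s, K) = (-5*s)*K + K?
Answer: 1290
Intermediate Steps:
c(s, K) = K - 5*K*s (c(s, K) = -5*K*s + K = K - 5*K*s)
-6 + c(-7, 6)*6 = -6 + (6*(1 - 5*(-7)))*6 = -6 + (6*(1 + 35))*6 = -6 + (6*36)*6 = -6 + 216*6 = -6 + 1296 = 1290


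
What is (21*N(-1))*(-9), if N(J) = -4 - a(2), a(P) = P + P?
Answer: 1512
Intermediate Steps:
a(P) = 2*P
N(J) = -8 (N(J) = -4 - 2*2 = -4 - 1*4 = -4 - 4 = -8)
(21*N(-1))*(-9) = (21*(-8))*(-9) = -168*(-9) = 1512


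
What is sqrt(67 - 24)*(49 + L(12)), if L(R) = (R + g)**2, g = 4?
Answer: 305*sqrt(43) ≈ 2000.0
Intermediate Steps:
L(R) = (4 + R)**2 (L(R) = (R + 4)**2 = (4 + R)**2)
sqrt(67 - 24)*(49 + L(12)) = sqrt(67 - 24)*(49 + (4 + 12)**2) = sqrt(43)*(49 + 16**2) = sqrt(43)*(49 + 256) = sqrt(43)*305 = 305*sqrt(43)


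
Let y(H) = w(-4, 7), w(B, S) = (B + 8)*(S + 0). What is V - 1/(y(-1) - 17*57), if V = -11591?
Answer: -10907130/941 ≈ -11591.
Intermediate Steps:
w(B, S) = S*(8 + B) (w(B, S) = (8 + B)*S = S*(8 + B))
y(H) = 28 (y(H) = 7*(8 - 4) = 7*4 = 28)
V - 1/(y(-1) - 17*57) = -11591 - 1/(28 - 17*57) = -11591 - 1/(28 - 969) = -11591 - 1/(-941) = -11591 - 1*(-1/941) = -11591 + 1/941 = -10907130/941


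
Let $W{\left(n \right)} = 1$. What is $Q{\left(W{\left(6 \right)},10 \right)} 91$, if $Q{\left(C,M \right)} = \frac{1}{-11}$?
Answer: $- \frac{91}{11} \approx -8.2727$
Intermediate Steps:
$Q{\left(C,M \right)} = - \frac{1}{11}$
$Q{\left(W{\left(6 \right)},10 \right)} 91 = \left(- \frac{1}{11}\right) 91 = - \frac{91}{11}$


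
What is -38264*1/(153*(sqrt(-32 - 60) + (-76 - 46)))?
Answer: 291763/143208 + 4783*I*sqrt(23)/143208 ≈ 2.0373 + 0.16018*I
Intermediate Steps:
-38264*1/(153*(sqrt(-32 - 60) + (-76 - 46))) = -38264*1/(153*(sqrt(-92) - 122)) = -38264*1/(153*(2*I*sqrt(23) - 122)) = -38264*1/(153*(-122 + 2*I*sqrt(23))) = -38264/(-18666 + 306*I*sqrt(23))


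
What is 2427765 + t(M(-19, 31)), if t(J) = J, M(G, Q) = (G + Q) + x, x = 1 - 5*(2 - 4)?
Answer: 2427788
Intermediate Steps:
x = 11 (x = 1 - 5*(-2) = 1 + 10 = 11)
M(G, Q) = 11 + G + Q (M(G, Q) = (G + Q) + 11 = 11 + G + Q)
2427765 + t(M(-19, 31)) = 2427765 + (11 - 19 + 31) = 2427765 + 23 = 2427788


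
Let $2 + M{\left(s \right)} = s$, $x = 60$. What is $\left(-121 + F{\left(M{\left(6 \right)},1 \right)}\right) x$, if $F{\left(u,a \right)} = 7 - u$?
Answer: $-7080$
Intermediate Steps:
$M{\left(s \right)} = -2 + s$
$\left(-121 + F{\left(M{\left(6 \right)},1 \right)}\right) x = \left(-121 + \left(7 - \left(-2 + 6\right)\right)\right) 60 = \left(-121 + \left(7 - 4\right)\right) 60 = \left(-121 + 3\right) 60 = \left(-118\right) 60 = -7080$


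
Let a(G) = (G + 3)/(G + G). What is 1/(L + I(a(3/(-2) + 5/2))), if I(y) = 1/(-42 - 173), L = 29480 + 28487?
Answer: 215/12462904 ≈ 1.7251e-5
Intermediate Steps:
a(G) = (3 + G)/(2*G) (a(G) = (3 + G)/((2*G)) = (3 + G)*(1/(2*G)) = (3 + G)/(2*G))
L = 57967
I(y) = -1/215 (I(y) = 1/(-215) = -1/215)
1/(L + I(a(3/(-2) + 5/2))) = 1/(57967 - 1/215) = 1/(12462904/215) = 215/12462904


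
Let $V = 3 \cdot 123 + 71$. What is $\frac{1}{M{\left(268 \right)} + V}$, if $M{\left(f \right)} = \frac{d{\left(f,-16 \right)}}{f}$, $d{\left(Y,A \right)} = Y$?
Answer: $\frac{1}{441} \approx 0.0022676$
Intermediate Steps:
$V = 440$ ($V = 369 + 71 = 440$)
$M{\left(f \right)} = 1$ ($M{\left(f \right)} = \frac{f}{f} = 1$)
$\frac{1}{M{\left(268 \right)} + V} = \frac{1}{1 + 440} = \frac{1}{441}$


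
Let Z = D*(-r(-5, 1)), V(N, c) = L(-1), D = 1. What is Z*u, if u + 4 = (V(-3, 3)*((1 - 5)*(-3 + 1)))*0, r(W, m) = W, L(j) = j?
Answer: -20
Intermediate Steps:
V(N, c) = -1
u = -4 (u = -4 - (1 - 5)*(-3 + 1)*0 = -4 - (-4)*(-2)*0 = -4 - 1*8*0 = -4 - 8*0 = -4 + 0 = -4)
Z = 5 (Z = 1*(-1*(-5)) = 1*5 = 5)
Z*u = 5*(-4) = -20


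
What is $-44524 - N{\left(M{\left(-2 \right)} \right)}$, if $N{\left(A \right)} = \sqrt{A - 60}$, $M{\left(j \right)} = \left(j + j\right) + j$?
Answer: $-44524 - i \sqrt{66} \approx -44524.0 - 8.124 i$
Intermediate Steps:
$M{\left(j \right)} = 3 j$ ($M{\left(j \right)} = 2 j + j = 3 j$)
$N{\left(A \right)} = \sqrt{-60 + A}$
$-44524 - N{\left(M{\left(-2 \right)} \right)} = -44524 - \sqrt{-60 + 3 \left(-2\right)} = -44524 - \sqrt{-60 - 6} = -44524 - \sqrt{-66} = -44524 - i \sqrt{66}$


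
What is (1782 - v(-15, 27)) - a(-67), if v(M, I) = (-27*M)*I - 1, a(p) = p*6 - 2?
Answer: -8748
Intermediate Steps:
a(p) = -2 + 6*p (a(p) = 6*p - 2 = -2 + 6*p)
v(M, I) = -1 - 27*I*M (v(M, I) = -27*I*M - 1 = -1 - 27*I*M)
(1782 - v(-15, 27)) - a(-67) = (1782 - (-1 - 27*27*(-15))) - (-2 + 6*(-67)) = (1782 - (-1 + 10935)) - (-2 - 402) = (1782 - 1*10934) - 1*(-404) = (1782 - 10934) + 404 = -9152 + 404 = -8748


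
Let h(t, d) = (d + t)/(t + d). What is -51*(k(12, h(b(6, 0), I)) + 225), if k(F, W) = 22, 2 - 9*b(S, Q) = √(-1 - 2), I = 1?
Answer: -12597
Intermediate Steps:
b(S, Q) = 2/9 - I*√3/9 (b(S, Q) = 2/9 - √(-1 - 2)/9 = 2/9 - I*√3/9)
h(t, d) = 1 (h(t, d) = (d + t)/(d + t) = 1)
-51*(k(12, h(b(6, 0), I)) + 225) = -51*(22 + 225) = -51*247 = -12597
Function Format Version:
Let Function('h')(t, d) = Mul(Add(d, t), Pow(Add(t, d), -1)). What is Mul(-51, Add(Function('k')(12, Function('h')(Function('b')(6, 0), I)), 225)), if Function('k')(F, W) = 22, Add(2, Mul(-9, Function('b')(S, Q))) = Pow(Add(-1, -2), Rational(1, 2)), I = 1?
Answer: -12597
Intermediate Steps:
Function('b')(S, Q) = Add(Rational(2, 9), Mul(Rational(-1, 9), I, Pow(3, Rational(1, 2)))) (Function('b')(S, Q) = Add(Rational(2, 9), Mul(Rational(-1, 9), Pow(Add(-1, -2), Rational(1, 2)))) = Add(Rational(2, 9), Mul(Rational(-1, 9), Pow(-3, Rational(1, 2)))) = Add(Rational(2, 9), Mul(Rational(-1, 9), Mul(I, Pow(3, Rational(1, 2))))) = Add(Rational(2, 9), Mul(Rational(-1, 9), I, Pow(3, Rational(1, 2)))))
Function('h')(t, d) = 1 (Function('h')(t, d) = Mul(Add(d, t), Pow(Add(d, t), -1)) = 1)
Mul(-51, Add(Function('k')(12, Function('h')(Function('b')(6, 0), I)), 225)) = Mul(-51, Add(22, 225)) = Mul(-51, 247) = -12597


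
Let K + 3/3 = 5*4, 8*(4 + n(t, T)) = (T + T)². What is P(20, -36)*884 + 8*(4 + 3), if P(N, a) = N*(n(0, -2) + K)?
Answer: 300616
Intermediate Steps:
n(t, T) = -4 + T²/2 (n(t, T) = -4 + (T + T)²/8 = -4 + (2*T)²/8 = -4 + (4*T²)/8 = -4 + T²/2)
K = 19 (K = -1 + 5*4 = -1 + 20 = 19)
P(N, a) = 17*N (P(N, a) = N*((-4 + (½)*(-2)²) + 19) = N*((-4 + (½)*4) + 19) = N*((-4 + 2) + 19) = N*(-2 + 19) = N*17 = 17*N)
P(20, -36)*884 + 8*(4 + 3) = (17*20)*884 + 8*(4 + 3) = 340*884 + 8*7 = 300560 + 56 = 300616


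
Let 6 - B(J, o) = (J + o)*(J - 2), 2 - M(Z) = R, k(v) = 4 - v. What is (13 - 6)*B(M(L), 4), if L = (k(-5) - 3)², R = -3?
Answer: -147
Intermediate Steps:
L = 36 (L = ((4 - 1*(-5)) - 3)² = ((4 + 5) - 3)² = (9 - 3)² = 6² = 36)
M(Z) = 5 (M(Z) = 2 - 1*(-3) = 2 + 3 = 5)
B(J, o) = 6 - (-2 + J)*(J + o) (B(J, o) = 6 - (J + o)*(J - 2) = 6 - (J + o)*(-2 + J) = 6 - (-2 + J)*(J + o))
(13 - 6)*B(M(L), 4) = (13 - 6)*(6 - 1*5² + 2*5 + 2*4 - 1*5*4) = 7*(6 - 1*25 + 10 + 8 - 20) = 7*(6 - 25 + 10 + 8 - 20) = 7*(-21) = -147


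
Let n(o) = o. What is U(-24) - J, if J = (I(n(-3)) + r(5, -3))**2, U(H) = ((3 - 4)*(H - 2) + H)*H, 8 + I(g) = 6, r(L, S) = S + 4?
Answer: -49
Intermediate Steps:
r(L, S) = 4 + S
I(g) = -2 (I(g) = -8 + 6 = -2)
U(H) = 2*H (U(H) = (-(-2 + H) + H)*H = ((2 - H) + H)*H = 2*H)
J = 1 (J = (-2 + (4 - 3))**2 = (-2 + 1)**2 = (-1)**2 = 1)
U(-24) - J = 2*(-24) - 1*1 = -48 - 1 = -49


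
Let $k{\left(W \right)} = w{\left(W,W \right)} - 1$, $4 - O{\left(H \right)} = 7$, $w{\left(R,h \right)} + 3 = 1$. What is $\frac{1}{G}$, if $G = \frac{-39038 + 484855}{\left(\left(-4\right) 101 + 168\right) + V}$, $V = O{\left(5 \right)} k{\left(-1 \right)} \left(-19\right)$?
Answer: $- \frac{407}{445817} \approx -0.00091293$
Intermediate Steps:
$w{\left(R,h \right)} = -2$ ($w{\left(R,h \right)} = -3 + 1 = -2$)
$O{\left(H \right)} = -3$ ($O{\left(H \right)} = 4 - 7 = -3$)
$k{\left(W \right)} = -3$ ($k{\left(W \right)} = -2 - 1 = -3$)
$V = -171$ ($V = \left(-3\right) \left(-3\right) \left(-19\right) = 9 \left(-19\right) = -171$)
$G = - \frac{445817}{407}$ ($G = \frac{-39038 + 484855}{\left(\left(-4\right) 101 + 168\right) - 171} = \frac{445817}{\left(-404 + 168\right) - 171} = \frac{445817}{-236 - 171} = \frac{445817}{-407} = 445817 \left(- \frac{1}{407}\right) = - \frac{445817}{407} \approx -1095.4$)
$\frac{1}{G} = \frac{1}{- \frac{445817}{407}} = - \frac{407}{445817}$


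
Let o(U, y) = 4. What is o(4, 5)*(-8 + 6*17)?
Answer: 376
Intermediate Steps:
o(4, 5)*(-8 + 6*17) = 4*(-8 + 6*17) = 4*(-8 + 102) = 4*94 = 376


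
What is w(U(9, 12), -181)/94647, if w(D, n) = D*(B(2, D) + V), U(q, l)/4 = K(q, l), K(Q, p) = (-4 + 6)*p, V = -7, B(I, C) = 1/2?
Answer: -208/31549 ≈ -0.0065929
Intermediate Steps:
B(I, C) = 1/2
K(Q, p) = 2*p
U(q, l) = 8*l (U(q, l) = 4*(2*l) = 8*l)
w(D, n) = -13*D/2 (w(D, n) = D*(1/2 - 7) = D*(-13/2) = -13*D/2)
w(U(9, 12), -181)/94647 = -52*12/94647 = -13/2*96*(1/94647) = -624*1/94647 = -208/31549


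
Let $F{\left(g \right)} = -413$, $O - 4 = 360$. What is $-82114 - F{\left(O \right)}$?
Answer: $-81701$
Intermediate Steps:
$O = 364$ ($O = 4 + 360 = 364$)
$-82114 - F{\left(O \right)} = -82114 - -413 = -82114 + 413 = -81701$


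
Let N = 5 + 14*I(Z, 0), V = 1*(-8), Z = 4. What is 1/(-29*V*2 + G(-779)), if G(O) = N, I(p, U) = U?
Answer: 1/469 ≈ 0.0021322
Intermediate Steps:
V = -8
N = 5 (N = 5 + 14*0 = 5 + 0 = 5)
G(O) = 5
1/(-29*V*2 + G(-779)) = 1/(-29*(-8)*2 + 5) = 1/(232*2 + 5) = 1/(464 + 5) = 1/469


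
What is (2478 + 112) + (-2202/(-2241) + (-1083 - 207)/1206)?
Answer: 129622553/50049 ≈ 2589.9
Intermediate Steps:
(2478 + 112) + (-2202/(-2241) + (-1083 - 207)/1206) = 2590 + (-2202*(-1/2241) - 1290*1/1206) = 2590 + (734/747 - 215/201) = 2590 - 4357/50049 = 129622553/50049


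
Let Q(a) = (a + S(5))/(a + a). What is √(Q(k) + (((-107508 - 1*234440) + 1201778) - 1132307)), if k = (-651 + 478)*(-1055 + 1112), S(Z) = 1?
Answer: I*√26495429853387/9861 ≈ 521.99*I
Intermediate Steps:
k = -9861 (k = -173*57 = -9861)
Q(a) = (1 + a)/(2*a) (Q(a) = (a + 1)/(a + a) = (1 + a)/((2*a)) = (1 + a)*(1/(2*a)) = (1 + a)/(2*a))
√(Q(k) + (((-107508 - 1*234440) + 1201778) - 1132307)) = √((½)*(1 - 9861)/(-9861) + (((-107508 - 1*234440) + 1201778) - 1132307)) = √((½)*(-1/9861)*(-9860) + (((-107508 - 234440) + 1201778) - 1132307)) = √(4930/9861 + ((-341948 + 1201778) - 1132307)) = √(4930/9861 + (859830 - 1132307)) = √(4930/9861 - 272477) = √(-2686890767/9861) = I*√26495429853387/9861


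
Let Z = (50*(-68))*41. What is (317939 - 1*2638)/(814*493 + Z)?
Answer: 315301/261902 ≈ 1.2039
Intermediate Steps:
Z = -139400 (Z = -3400*41 = -139400)
(317939 - 1*2638)/(814*493 + Z) = (317939 - 1*2638)/(814*493 - 139400) = (317939 - 2638)/(401302 - 139400) = 315301/261902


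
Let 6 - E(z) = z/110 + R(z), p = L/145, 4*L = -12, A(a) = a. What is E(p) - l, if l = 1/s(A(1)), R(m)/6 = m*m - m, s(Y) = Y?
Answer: 2254229/462550 ≈ 4.8735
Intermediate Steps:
R(m) = -6*m + 6*m**2 (R(m) = 6*(m*m - m) = 6*(m**2 - m) = -6*m + 6*m**2)
L = -3 (L = (1/4)*(-12) = -3)
l = 1 (l = 1/1 = 1)
p = -3/145 ≈ -0.020690
E(z) = 6 - z/110 - 6*z*(-1 + z) (E(z) = 6 - (z/110 + 6*z*(-1 + z)) = 6 + (-z/110 - 6*z*(-1 + z)) = 6 - z/110 - 6*z*(-1 + z))
E(p) - l = (6 - 1/110*(-3/145) - 6*(-3/145)*(-1 - 3/145)) - 1*1 = (6 + 3/15950 - 6*(-3/145)*(-148/145)) - 1 = (6 + 3/15950 - 2664/21025) - 1 = 2716779/462550 - 1 = 2254229/462550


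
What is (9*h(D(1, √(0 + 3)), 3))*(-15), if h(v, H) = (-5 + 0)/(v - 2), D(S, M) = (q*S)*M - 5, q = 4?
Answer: -4725 - 2700*√3 ≈ -9401.5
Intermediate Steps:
D(S, M) = -5 + 4*M*S (D(S, M) = (4*S)*M - 5 = 4*M*S - 5 = -5 + 4*M*S)
h(v, H) = -5/(-2 + v)
(9*h(D(1, √(0 + 3)), 3))*(-15) = (9*(-5/(-2 + (-5 + 4*√(0 + 3)*1))))*(-15) = (9*(-5/(-2 + (-5 + 4*√3*1))))*(-15) = (9*(-5/(-2 + (-5 + 4*√3))))*(-15) = (9*(-5/(-7 + 4*√3)))*(-15) = -45/(-7 + 4*√3)*(-15) = 675/(-7 + 4*√3)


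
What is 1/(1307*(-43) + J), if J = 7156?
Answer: -1/49045 ≈ -2.0389e-5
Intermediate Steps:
1/(1307*(-43) + J) = 1/(1307*(-43) + 7156) = 1/(-56201 + 7156) = 1/(-49045) = -1/49045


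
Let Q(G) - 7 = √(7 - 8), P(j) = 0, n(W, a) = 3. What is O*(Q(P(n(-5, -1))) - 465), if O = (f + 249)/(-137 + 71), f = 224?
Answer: 9847/3 - 43*I/6 ≈ 3282.3 - 7.1667*I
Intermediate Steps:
Q(G) = 7 + I (Q(G) = 7 + √(7 - 8) = 7 + √(-1) = 7 + I)
O = -43/6 (O = (224 + 249)/(-137 + 71) = 473/(-66) = 473*(-1/66) = -43/6 ≈ -7.1667)
O*(Q(P(n(-5, -1))) - 465) = -43*((7 + I) - 465)/6 = -43*(-458 + I)/6 = 9847/3 - 43*I/6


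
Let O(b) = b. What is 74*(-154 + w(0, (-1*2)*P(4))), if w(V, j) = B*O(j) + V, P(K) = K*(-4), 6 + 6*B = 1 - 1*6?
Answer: -47212/3 ≈ -15737.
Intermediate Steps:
B = -11/6 (B = -1 + (1 - 1*6)/6 = -1 + (1 - 6)/6 = -1 + (1/6)*(-5) = -1 - 5/6 = -11/6 ≈ -1.8333)
P(K) = -4*K
w(V, j) = V - 11*j/6 (w(V, j) = -11*j/6 + V = V - 11*j/6)
74*(-154 + w(0, (-1*2)*P(4))) = 74*(-154 + (0 - 11*(-1*2)*(-4*4)/6)) = 74*(-154 + (0 - (-11)*(-16)/3)) = 74*(-154 + (0 - 11/6*32)) = 74*(-154 + (0 - 176/3)) = 74*(-154 - 176/3) = 74*(-638/3) = -47212/3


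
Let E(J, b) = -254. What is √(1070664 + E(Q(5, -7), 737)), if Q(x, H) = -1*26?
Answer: √1070410 ≈ 1034.6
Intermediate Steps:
Q(x, H) = -26
√(1070664 + E(Q(5, -7), 737)) = √(1070664 - 254) = √1070410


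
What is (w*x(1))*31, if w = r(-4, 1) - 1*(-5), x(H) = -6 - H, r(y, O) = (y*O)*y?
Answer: -4557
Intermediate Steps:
r(y, O) = O*y**2 (r(y, O) = (O*y)*y = O*y**2)
w = 21 (w = 1*(-4)**2 - 1*(-5) = 1*16 + 5 = 16 + 5 = 21)
(w*x(1))*31 = (21*(-6 - 1*1))*31 = (21*(-6 - 1))*31 = (21*(-7))*31 = -147*31 = -4557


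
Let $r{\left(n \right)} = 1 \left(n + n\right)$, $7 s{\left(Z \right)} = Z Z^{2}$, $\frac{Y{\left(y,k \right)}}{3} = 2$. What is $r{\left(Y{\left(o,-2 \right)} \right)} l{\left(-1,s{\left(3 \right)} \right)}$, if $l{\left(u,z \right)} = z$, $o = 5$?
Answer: $\frac{324}{7} \approx 46.286$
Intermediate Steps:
$Y{\left(y,k \right)} = 6$ ($Y{\left(y,k \right)} = 3 \cdot 2 = 6$)
$s{\left(Z \right)} = \frac{Z^{3}}{7}$ ($s{\left(Z \right)} = \frac{Z Z^{2}}{7} = \frac{Z^{3}}{7}$)
$r{\left(n \right)} = 2 n$ ($r{\left(n \right)} = 1 \cdot 2 n = 2 n$)
$r{\left(Y{\left(o,-2 \right)} \right)} l{\left(-1,s{\left(3 \right)} \right)} = 2 \cdot 6 \frac{3^{3}}{7} = 12 \cdot \frac{1}{7} \cdot 27 = 12 \cdot \frac{27}{7} = \frac{324}{7}$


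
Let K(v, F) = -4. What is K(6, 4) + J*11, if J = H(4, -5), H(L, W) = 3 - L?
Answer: -15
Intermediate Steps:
J = -1 (J = 3 - 1*4 = 3 - 4 = -1)
K(6, 4) + J*11 = -4 - 1*11 = -4 - 11 = -15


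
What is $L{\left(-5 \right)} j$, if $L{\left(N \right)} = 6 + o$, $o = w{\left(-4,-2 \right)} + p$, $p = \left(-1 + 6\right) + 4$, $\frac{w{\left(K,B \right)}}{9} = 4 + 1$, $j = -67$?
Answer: $-4020$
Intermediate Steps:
$w{\left(K,B \right)} = 45$ ($w{\left(K,B \right)} = 9 \left(4 + 1\right) = 9 \cdot 5 = 45$)
$p = 9$ ($p = 5 + 4 = 9$)
$o = 54$ ($o = 45 + 9 = 54$)
$L{\left(N \right)} = 60$ ($L{\left(N \right)} = 6 + 54 = 60$)
$L{\left(-5 \right)} j = 60 \left(-67\right) = -4020$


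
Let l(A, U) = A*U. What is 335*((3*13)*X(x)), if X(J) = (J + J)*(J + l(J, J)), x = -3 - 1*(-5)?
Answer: 313560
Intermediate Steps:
x = 2 (x = -3 + 5 = 2)
X(J) = 2*J*(J + J²) (X(J) = (J + J)*(J + J*J) = (2*J)*(J + J²) = 2*J*(J + J²))
335*((3*13)*X(x)) = 335*((3*13)*(2*2²*(1 + 2))) = 335*(39*(2*4*3)) = 335*(39*24) = 335*936 = 313560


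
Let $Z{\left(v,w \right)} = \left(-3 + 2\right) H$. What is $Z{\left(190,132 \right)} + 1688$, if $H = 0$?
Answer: $1688$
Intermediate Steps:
$Z{\left(v,w \right)} = 0$ ($Z{\left(v,w \right)} = \left(-3 + 2\right) 0 = \left(-1\right) 0 = 0$)
$Z{\left(190,132 \right)} + 1688 = 0 + 1688 = 1688$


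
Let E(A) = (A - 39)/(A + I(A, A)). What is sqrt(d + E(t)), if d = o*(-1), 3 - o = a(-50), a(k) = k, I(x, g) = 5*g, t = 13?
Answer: 4*I*sqrt(30)/3 ≈ 7.303*I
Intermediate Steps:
E(A) = (-39 + A)/(6*A) (E(A) = (A - 39)/(A + 5*A) = (-39 + A)/((6*A)) = (-39 + A)*(1/(6*A)) = (-39 + A)/(6*A))
o = 53 (o = 3 - 1*(-50) = 3 + 50 = 53)
d = -53 (d = 53*(-1) = -53)
sqrt(d + E(t)) = sqrt(-53 + (1/6)*(-39 + 13)/13) = sqrt(-53 + (1/6)*(1/13)*(-26)) = sqrt(-53 - 1/3) = sqrt(-160/3) = 4*I*sqrt(30)/3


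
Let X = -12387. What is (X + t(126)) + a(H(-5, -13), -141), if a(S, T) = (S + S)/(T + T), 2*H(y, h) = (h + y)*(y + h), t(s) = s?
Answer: -576321/47 ≈ -12262.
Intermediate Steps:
H(y, h) = (h + y)**2/2 (H(y, h) = ((h + y)*(y + h))/2 = ((h + y)*(h + y))/2 = (h + y)**2/2)
a(S, T) = S/T (a(S, T) = (2*S)/((2*T)) = (2*S)*(1/(2*T)) = S/T)
(X + t(126)) + a(H(-5, -13), -141) = (-12387 + 126) + ((-13 - 5)**2/2)/(-141) = -12261 + ((1/2)*(-18)**2)*(-1/141) = -12261 + ((1/2)*324)*(-1/141) = -12261 + 162*(-1/141) = -12261 - 54/47 = -576321/47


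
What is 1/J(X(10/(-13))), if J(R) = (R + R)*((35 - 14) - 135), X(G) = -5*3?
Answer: 1/3420 ≈ 0.00029240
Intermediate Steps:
X(G) = -15
J(R) = -228*R (J(R) = (2*R)*(21 - 135) = (2*R)*(-114) = -228*R)
1/J(X(10/(-13))) = 1/(-228*(-15)) = 1/3420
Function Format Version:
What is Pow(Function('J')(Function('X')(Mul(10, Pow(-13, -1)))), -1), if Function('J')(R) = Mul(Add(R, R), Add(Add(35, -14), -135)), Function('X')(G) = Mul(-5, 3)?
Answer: Rational(1, 3420) ≈ 0.00029240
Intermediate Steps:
Function('X')(G) = -15
Function('J')(R) = Mul(-228, R) (Function('J')(R) = Mul(Mul(2, R), Add(21, -135)) = Mul(Mul(2, R), -114) = Mul(-228, R))
Pow(Function('J')(Function('X')(Mul(10, Pow(-13, -1)))), -1) = Pow(Mul(-228, -15), -1) = Pow(3420, -1) = Rational(1, 3420)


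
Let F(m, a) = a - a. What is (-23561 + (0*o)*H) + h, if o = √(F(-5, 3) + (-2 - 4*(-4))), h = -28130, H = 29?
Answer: -51691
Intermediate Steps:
F(m, a) = 0
o = √14 (o = √(0 + (-2 - 4*(-4))) = √(0 + (-2 + 16)) = √(0 + 14) = √14 ≈ 3.7417)
(-23561 + (0*o)*H) + h = (-23561 + (0*√14)*29) - 28130 = (-23561 + 0*29) - 28130 = (-23561 + 0) - 28130 = -23561 - 28130 = -51691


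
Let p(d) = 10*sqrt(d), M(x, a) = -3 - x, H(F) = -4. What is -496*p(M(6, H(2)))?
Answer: -14880*I ≈ -14880.0*I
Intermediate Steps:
-496*p(M(6, H(2))) = -4960*sqrt(-3 - 1*6) = -4960*sqrt(-3 - 6) = -4960*sqrt(-9) = -4960*3*I = -14880*I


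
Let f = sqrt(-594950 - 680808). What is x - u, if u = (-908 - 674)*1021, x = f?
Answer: 1615222 + I*sqrt(1275758) ≈ 1.6152e+6 + 1129.5*I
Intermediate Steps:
f = I*sqrt(1275758) (f = sqrt(-1275758) = I*sqrt(1275758) ≈ 1129.5*I)
x = I*sqrt(1275758) ≈ 1129.5*I
u = -1615222 (u = -1582*1021 = -1615222)
x - u = I*sqrt(1275758) - 1*(-1615222) = I*sqrt(1275758) + 1615222 = 1615222 + I*sqrt(1275758)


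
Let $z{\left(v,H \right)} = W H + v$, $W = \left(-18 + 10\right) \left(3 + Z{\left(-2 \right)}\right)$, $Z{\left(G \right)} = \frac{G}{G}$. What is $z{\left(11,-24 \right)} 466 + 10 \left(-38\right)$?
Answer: $362634$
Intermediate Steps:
$Z{\left(G \right)} = 1$
$W = -32$ ($W = \left(-18 + 10\right) \left(3 + 1\right) = \left(-8\right) 4 = -32$)
$z{\left(v,H \right)} = v - 32 H$ ($z{\left(v,H \right)} = - 32 H + v = v - 32 H$)
$z{\left(11,-24 \right)} 466 + 10 \left(-38\right) = \left(11 - -768\right) 466 + 10 \left(-38\right) = \left(11 + 768\right) 466 - 380 = 779 \cdot 466 - 380 = 363014 - 380 = 362634$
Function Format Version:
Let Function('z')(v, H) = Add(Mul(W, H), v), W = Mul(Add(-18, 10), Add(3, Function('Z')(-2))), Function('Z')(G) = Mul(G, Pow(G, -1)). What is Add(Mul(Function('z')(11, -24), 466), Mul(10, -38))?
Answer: 362634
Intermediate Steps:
Function('Z')(G) = 1
W = -32 (W = Mul(Add(-18, 10), Add(3, 1)) = Mul(-8, 4) = -32)
Function('z')(v, H) = Add(v, Mul(-32, H)) (Function('z')(v, H) = Add(Mul(-32, H), v) = Add(v, Mul(-32, H)))
Add(Mul(Function('z')(11, -24), 466), Mul(10, -38)) = Add(Mul(Add(11, Mul(-32, -24)), 466), Mul(10, -38)) = Add(Mul(Add(11, 768), 466), -380) = Add(Mul(779, 466), -380) = Add(363014, -380) = 362634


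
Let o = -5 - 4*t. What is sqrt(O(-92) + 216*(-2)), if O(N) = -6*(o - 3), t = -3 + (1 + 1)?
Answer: 2*I*sqrt(102) ≈ 20.199*I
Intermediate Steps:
t = -1 (t = -3 + 2 = -1)
o = -1 (o = -5 - 4*(-1) = -5 + 4 = -1)
O(N) = 24 (O(N) = -6*(-1 - 3) = -6*(-4) = 24)
sqrt(O(-92) + 216*(-2)) = sqrt(24 + 216*(-2)) = sqrt(24 - 432) = sqrt(-408) = 2*I*sqrt(102)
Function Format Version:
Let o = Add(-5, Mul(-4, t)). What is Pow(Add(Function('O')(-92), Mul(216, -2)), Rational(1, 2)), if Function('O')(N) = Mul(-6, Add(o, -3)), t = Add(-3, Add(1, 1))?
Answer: Mul(2, I, Pow(102, Rational(1, 2))) ≈ Mul(20.199, I)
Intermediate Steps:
t = -1 (t = Add(-3, 2) = -1)
o = -1 (o = Add(-5, Mul(-4, -1)) = Add(-5, 4) = -1)
Function('O')(N) = 24 (Function('O')(N) = Mul(-6, Add(-1, -3)) = Mul(-6, -4) = 24)
Pow(Add(Function('O')(-92), Mul(216, -2)), Rational(1, 2)) = Pow(Add(24, Mul(216, -2)), Rational(1, 2)) = Pow(Add(24, -432), Rational(1, 2)) = Pow(-408, Rational(1, 2)) = Mul(2, I, Pow(102, Rational(1, 2)))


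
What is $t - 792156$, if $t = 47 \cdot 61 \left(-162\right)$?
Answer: $-1256610$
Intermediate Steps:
$t = -464454$ ($t = 2867 \left(-162\right) = -464454$)
$t - 792156 = -464454 - 792156 = -1256610$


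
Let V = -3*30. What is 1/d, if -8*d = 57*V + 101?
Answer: 8/5029 ≈ 0.0015908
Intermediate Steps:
V = -90
d = 5029/8 (d = -(57*(-90) + 101)/8 = -(-5130 + 101)/8 = -1/8*(-5029) = 5029/8 ≈ 628.63)
1/d = 1/(5029/8) = 8/5029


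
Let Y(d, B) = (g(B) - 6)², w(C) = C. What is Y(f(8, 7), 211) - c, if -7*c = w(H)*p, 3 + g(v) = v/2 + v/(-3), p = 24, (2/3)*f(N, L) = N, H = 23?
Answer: 192415/252 ≈ 763.55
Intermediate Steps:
f(N, L) = 3*N/2
g(v) = -3 + v/6 (g(v) = -3 + (v/2 + v/(-3)) = -3 + (v*(½) + v*(-⅓)) = -3 + (v/2 - v/3) = -3 + v/6)
Y(d, B) = (-9 + B/6)² (Y(d, B) = ((-3 + B/6) - 6)² = (-9 + B/6)²)
c = -552/7 (c = -23*24/7 = -⅐*552 = -552/7 ≈ -78.857)
Y(f(8, 7), 211) - c = (-54 + 211)²/36 - 1*(-552/7) = (1/36)*157² + 552/7 = (1/36)*24649 + 552/7 = 24649/36 + 552/7 = 192415/252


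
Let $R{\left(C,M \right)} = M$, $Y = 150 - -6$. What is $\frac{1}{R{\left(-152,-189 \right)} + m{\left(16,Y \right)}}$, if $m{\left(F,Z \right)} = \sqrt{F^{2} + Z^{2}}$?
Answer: $- \frac{189}{11129} - \frac{4 \sqrt{1537}}{11129} \approx -0.031074$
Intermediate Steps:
$Y = 156$ ($Y = 150 + 6 = 156$)
$\frac{1}{R{\left(-152,-189 \right)} + m{\left(16,Y \right)}} = \frac{1}{-189 + \sqrt{16^{2} + 156^{2}}} = \frac{1}{-189 + \sqrt{256 + 24336}} = \frac{1}{-189 + \sqrt{24592}} = \frac{1}{-189 + 4 \sqrt{1537}}$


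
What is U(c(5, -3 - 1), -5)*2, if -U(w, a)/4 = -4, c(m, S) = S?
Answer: 32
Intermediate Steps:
U(w, a) = 16 (U(w, a) = -4*(-4) = 16)
U(c(5, -3 - 1), -5)*2 = 16*2 = 32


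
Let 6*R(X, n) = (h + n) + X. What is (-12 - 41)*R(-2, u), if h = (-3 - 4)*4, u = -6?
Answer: 318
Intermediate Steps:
h = -28 (h = -7*4 = -28)
R(X, n) = -14/3 + X/6 + n/6 (R(X, n) = ((-28 + n) + X)/6 = (-28 + X + n)/6 = -14/3 + X/6 + n/6)
(-12 - 41)*R(-2, u) = (-12 - 41)*(-14/3 + (1/6)*(-2) + (1/6)*(-6)) = -53*(-14/3 - 1/3 - 1) = -53*(-6) = 318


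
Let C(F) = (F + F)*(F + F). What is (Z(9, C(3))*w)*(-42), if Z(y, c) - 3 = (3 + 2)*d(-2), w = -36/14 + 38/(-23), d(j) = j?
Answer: -28560/23 ≈ -1241.7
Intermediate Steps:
C(F) = 4*F² (C(F) = (2*F)*(2*F) = 4*F²)
w = -680/161 (w = -36*1/14 + 38*(-1/23) = -18/7 - 38/23 = -680/161 ≈ -4.2236)
Z(y, c) = -7 (Z(y, c) = 3 + (3 + 2)*(-2) = 3 + 5*(-2) = 3 - 10 = -7)
(Z(9, C(3))*w)*(-42) = -7*(-680/161)*(-42) = (680/23)*(-42) = -28560/23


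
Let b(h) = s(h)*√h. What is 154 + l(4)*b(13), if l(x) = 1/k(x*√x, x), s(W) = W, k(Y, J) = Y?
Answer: 154 + 13*√13/8 ≈ 159.86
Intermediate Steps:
l(x) = x^(-3/2) (l(x) = 1/(x*√x) = 1/(x^(3/2)) = x^(-3/2))
b(h) = h^(3/2) (b(h) = h*√h = h^(3/2))
154 + l(4)*b(13) = 154 + 13^(3/2)/4^(3/2) = 154 + (13*√13)/8 = 154 + 13*√13/8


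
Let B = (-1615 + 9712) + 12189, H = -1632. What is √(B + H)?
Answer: √18654 ≈ 136.58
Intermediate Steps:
B = 20286 (B = 8097 + 12189 = 20286)
√(B + H) = √(20286 - 1632) = √18654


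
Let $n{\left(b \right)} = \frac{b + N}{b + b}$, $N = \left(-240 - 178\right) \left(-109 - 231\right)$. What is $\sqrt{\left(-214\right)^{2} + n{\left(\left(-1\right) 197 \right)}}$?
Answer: $\frac{\sqrt{7053270194}}{394} \approx 213.16$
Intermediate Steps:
$N = 142120$ ($N = \left(-418\right) \left(-340\right) = 142120$)
$n{\left(b \right)} = \frac{142120 + b}{2 b}$ ($n{\left(b \right)} = \frac{b + 142120}{b + b} = \frac{142120 + b}{2 b}$)
$\sqrt{\left(-214\right)^{2} + n{\left(\left(-1\right) 197 \right)}} = \sqrt{\left(-214\right)^{2} + \frac{142120 - 197}{2 \left(\left(-1\right) 197\right)}} = \sqrt{45796 + \frac{142120 - 197}{2 \left(-197\right)}} = \sqrt{45796 + \frac{1}{2} \left(- \frac{1}{197}\right) 141923} = \sqrt{45796 - \frac{141923}{394}} = \sqrt{\frac{17901701}{394}} = \frac{\sqrt{7053270194}}{394}$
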